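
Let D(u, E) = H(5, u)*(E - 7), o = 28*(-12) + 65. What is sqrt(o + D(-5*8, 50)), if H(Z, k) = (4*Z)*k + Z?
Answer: 2*I*sqrt(8614) ≈ 185.62*I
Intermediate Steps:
H(Z, k) = Z + 4*Z*k (H(Z, k) = 4*Z*k + Z = Z + 4*Z*k)
o = -271 (o = -336 + 65 = -271)
D(u, E) = (-7 + E)*(5 + 20*u) (D(u, E) = (5*(1 + 4*u))*(E - 7) = (5 + 20*u)*(-7 + E) = (-7 + E)*(5 + 20*u))
sqrt(o + D(-5*8, 50)) = sqrt(-271 + 5*(1 + 4*(-5*8))*(-7 + 50)) = sqrt(-271 + 5*(1 + 4*(-40))*43) = sqrt(-271 + 5*(1 - 160)*43) = sqrt(-271 + 5*(-159)*43) = sqrt(-271 - 34185) = sqrt(-34456) = 2*I*sqrt(8614)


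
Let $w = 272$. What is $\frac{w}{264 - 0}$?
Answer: $\frac{34}{33} \approx 1.0303$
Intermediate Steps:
$\frac{w}{264 - 0} = \frac{1}{264 - 0} \cdot 272 = \frac{1}{264 + 0} \cdot 272 = \frac{1}{264} \cdot 272 = \frac{34}{33}$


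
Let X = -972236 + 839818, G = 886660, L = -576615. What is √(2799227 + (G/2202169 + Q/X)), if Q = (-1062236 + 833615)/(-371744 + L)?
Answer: 27*√293664554834222196743926572243957120214/276547947127072478 ≈ 1673.1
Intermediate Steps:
Q = 228621/948359 (Q = (-1062236 + 833615)/(-371744 - 576615) = -228621/(-948359) = -228621*(-1/948359) = 228621/948359 ≈ 0.24107)
X = -132418
√(2799227 + (G/2202169 + Q/X)) = √(2799227 + (886660/2202169 + (228621/948359)/(-132418))) = √(2799227 + (886660*(1/2202169) + (228621/948359)*(-1/132418))) = √(2799227 + (886660/2202169 - 228621/125579802062)) = √(2799227 + 111346083834213971/276547947127072478) = √(774120591738757545588477/276547947127072478) = 27*√293664554834222196743926572243957120214/276547947127072478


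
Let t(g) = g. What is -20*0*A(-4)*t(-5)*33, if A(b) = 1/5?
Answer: 0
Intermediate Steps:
A(b) = 1/5
-20*0*A(-4)*t(-5)*33 = -20*0*(1/5)*(-5)*33 = -0*(-5)*33 = -20*0*33 = 0*33 = 0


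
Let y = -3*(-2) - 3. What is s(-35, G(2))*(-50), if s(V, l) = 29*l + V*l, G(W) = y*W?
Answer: 1800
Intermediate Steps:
y = 3 (y = 6 - 3 = 3)
G(W) = 3*W
s(-35, G(2))*(-50) = ((3*2)*(29 - 35))*(-50) = (6*(-6))*(-50) = -36*(-50) = 1800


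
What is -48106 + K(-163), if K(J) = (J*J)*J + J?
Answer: -4379016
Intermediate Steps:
K(J) = J + J**3 (K(J) = J**2*J + J = J**3 + J = J + J**3)
-48106 + K(-163) = -48106 + (-163 + (-163)**3) = -48106 + (-163 - 4330747) = -48106 - 4330910 = -4379016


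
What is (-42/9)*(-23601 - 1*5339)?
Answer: 405160/3 ≈ 1.3505e+5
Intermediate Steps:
(-42/9)*(-23601 - 1*5339) = (-42*1/9)*(-23601 - 5339) = -14/3*(-28940) = 405160/3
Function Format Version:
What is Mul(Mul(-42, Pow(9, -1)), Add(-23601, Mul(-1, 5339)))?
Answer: Rational(405160, 3) ≈ 1.3505e+5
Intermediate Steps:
Mul(Mul(-42, Pow(9, -1)), Add(-23601, Mul(-1, 5339))) = Mul(Mul(-42, Rational(1, 9)), Add(-23601, -5339)) = Mul(Rational(-14, 3), -28940) = Rational(405160, 3)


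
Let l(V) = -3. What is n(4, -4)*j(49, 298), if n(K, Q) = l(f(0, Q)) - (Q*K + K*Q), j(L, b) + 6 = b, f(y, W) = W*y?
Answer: 8468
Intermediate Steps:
j(L, b) = -6 + b
n(K, Q) = -3 - 2*K*Q (n(K, Q) = -3 - (Q*K + K*Q) = -3 - (K*Q + K*Q) = -3 - 2*K*Q)
n(4, -4)*j(49, 298) = (-3 - 2*4*(-4))*(-6 + 298) = (-3 + 32)*292 = 29*292 = 8468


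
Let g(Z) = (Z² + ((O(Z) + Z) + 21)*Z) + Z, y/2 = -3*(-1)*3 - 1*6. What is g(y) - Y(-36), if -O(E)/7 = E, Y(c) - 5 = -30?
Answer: -23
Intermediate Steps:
Y(c) = -25 (Y(c) = 5 - 30 = -25)
O(E) = -7*E
y = 6 (y = 2*(-3*(-1)*3 - 1*6) = 2*(3*3 - 6) = 2*(9 - 6) = 2*3 = 6)
g(Z) = Z + Z² + Z*(21 - 6*Z) (g(Z) = (Z² + ((-7*Z + Z) + 21)*Z) + Z = (Z² + (-6*Z + 21)*Z) + Z = (Z² + (21 - 6*Z)*Z) + Z = (Z² + Z*(21 - 6*Z)) + Z = Z + Z² + Z*(21 - 6*Z))
g(y) - Y(-36) = 6*(22 - 5*6) - 1*(-25) = 6*(22 - 30) + 25 = 6*(-8) + 25 = -48 + 25 = -23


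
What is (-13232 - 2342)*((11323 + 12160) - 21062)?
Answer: -37704654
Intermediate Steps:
(-13232 - 2342)*((11323 + 12160) - 21062) = -15574*(23483 - 21062) = -15574*2421 = -37704654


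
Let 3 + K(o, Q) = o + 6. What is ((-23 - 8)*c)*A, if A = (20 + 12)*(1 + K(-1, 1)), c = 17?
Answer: -50592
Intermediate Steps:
K(o, Q) = 3 + o (K(o, Q) = -3 + (o + 6) = -3 + (6 + o) = 3 + o)
A = 96 (A = (20 + 12)*(1 + (3 - 1)) = 32*(1 + 2) = 32*3 = 96)
((-23 - 8)*c)*A = ((-23 - 8)*17)*96 = -31*17*96 = -527*96 = -50592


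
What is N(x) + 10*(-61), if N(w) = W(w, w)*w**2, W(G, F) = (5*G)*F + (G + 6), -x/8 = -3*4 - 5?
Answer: 1713135902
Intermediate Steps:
x = 136 (x = -8*(-3*4 - 5) = -8*(-12 - 5) = -8*(-17) = 136)
W(G, F) = 6 + G + 5*F*G (W(G, F) = 5*F*G + (6 + G) = 6 + G + 5*F*G)
N(w) = w**2*(6 + w + 5*w**2) (N(w) = (6 + w + 5*w*w)*w**2 = (6 + w + 5*w**2)*w**2 = w**2*(6 + w + 5*w**2))
N(x) + 10*(-61) = 136**2*(6 + 136 + 5*136**2) + 10*(-61) = 18496*(6 + 136 + 5*18496) - 610 = 18496*(6 + 136 + 92480) - 610 = 18496*92622 - 610 = 1713136512 - 610 = 1713135902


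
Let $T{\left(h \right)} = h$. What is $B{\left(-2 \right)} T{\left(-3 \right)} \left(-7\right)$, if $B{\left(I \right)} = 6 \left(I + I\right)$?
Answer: $-504$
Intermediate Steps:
$B{\left(I \right)} = 12 I$ ($B{\left(I \right)} = 6 \cdot 2 I = 12 I$)
$B{\left(-2 \right)} T{\left(-3 \right)} \left(-7\right) = 12 \left(-2\right) \left(-3\right) \left(-7\right) = \left(-24\right) \left(-3\right) \left(-7\right) = 72 \left(-7\right) = -504$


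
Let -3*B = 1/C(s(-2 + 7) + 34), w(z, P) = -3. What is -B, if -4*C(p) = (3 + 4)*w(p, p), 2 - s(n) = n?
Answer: 4/63 ≈ 0.063492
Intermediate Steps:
s(n) = 2 - n
C(p) = 21/4 (C(p) = -(3 + 4)*(-3)/4 = -7*(-3)/4 = -1/4*(-21) = 21/4)
B = -4/63 (B = -1/(3*21/4) = -1/3*4/21 = -4/63 ≈ -0.063492)
-B = -1*(-4/63) = 4/63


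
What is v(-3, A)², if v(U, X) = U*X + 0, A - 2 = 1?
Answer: 81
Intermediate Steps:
A = 3 (A = 2 + 1 = 3)
v(U, X) = U*X
v(-3, A)² = (-3*3)² = (-9)² = 81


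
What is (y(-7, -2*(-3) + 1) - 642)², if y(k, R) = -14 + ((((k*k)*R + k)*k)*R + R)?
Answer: 292854769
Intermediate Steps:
y(k, R) = -14 + R + R*k*(k + R*k²) (y(k, R) = -14 + (((k²*R + k)*k)*R + R) = -14 + (((R*k² + k)*k)*R + R) = -14 + (((k + R*k²)*k)*R + R) = -14 + ((k*(k + R*k²))*R + R) = -14 + (R*k*(k + R*k²) + R) = -14 + (R + R*k*(k + R*k²)) = -14 + R + R*k*(k + R*k²))
(y(-7, -2*(-3) + 1) - 642)² = ((-14 + (-2*(-3) + 1) + (-2*(-3) + 1)*(-7)² + (-2*(-3) + 1)²*(-7)³) - 642)² = ((-14 + (6 + 1) + (6 + 1)*49 + (6 + 1)²*(-343)) - 642)² = ((-14 + 7 + 7*49 + 7²*(-343)) - 642)² = ((-14 + 7 + 343 + 49*(-343)) - 642)² = ((-14 + 7 + 343 - 16807) - 642)² = (-16471 - 642)² = (-17113)² = 292854769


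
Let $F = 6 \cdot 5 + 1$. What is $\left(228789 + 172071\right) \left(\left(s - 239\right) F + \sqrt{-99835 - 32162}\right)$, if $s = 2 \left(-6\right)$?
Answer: $-3119091660 + 400860 i \sqrt{131997} \approx -3.1191 \cdot 10^{9} + 1.4564 \cdot 10^{8} i$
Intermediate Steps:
$F = 31$ ($F = 30 + 1 = 31$)
$s = -12$
$\left(228789 + 172071\right) \left(\left(s - 239\right) F + \sqrt{-99835 - 32162}\right) = \left(228789 + 172071\right) \left(\left(-12 - 239\right) 31 + \sqrt{-99835 - 32162}\right) = 400860 \left(\left(-251\right) 31 + \sqrt{-131997}\right) = 400860 \left(-7781 + i \sqrt{131997}\right) = -3119091660 + 400860 i \sqrt{131997}$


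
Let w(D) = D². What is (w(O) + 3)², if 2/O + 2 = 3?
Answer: 49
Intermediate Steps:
O = 2 (O = 2/(-2 + 3) = 2/1 = 2*1 = 2)
(w(O) + 3)² = (2² + 3)² = (4 + 3)² = 7² = 49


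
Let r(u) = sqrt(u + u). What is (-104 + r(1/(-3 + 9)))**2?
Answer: (312 - sqrt(3))**2/9 ≈ 10696.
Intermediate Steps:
r(u) = sqrt(2)*sqrt(u) (r(u) = sqrt(2*u) = sqrt(2)*sqrt(u))
(-104 + r(1/(-3 + 9)))**2 = (-104 + sqrt(2)*sqrt(1/(-3 + 9)))**2 = (-104 + sqrt(2)*sqrt(1/6))**2 = (-104 + sqrt(2)*(sqrt(6)/6))**2 = (-104 + sqrt(3)/3)**2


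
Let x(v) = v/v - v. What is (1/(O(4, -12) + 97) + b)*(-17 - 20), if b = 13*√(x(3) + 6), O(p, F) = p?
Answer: -97199/101 ≈ -962.37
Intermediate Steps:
x(v) = 1 - v
b = 26 (b = 13*√((1 - 1*3) + 6) = 13*√((1 - 3) + 6) = 13*√(-2 + 6) = 13*√4 = 13*2 = 26)
(1/(O(4, -12) + 97) + b)*(-17 - 20) = (1/(4 + 97) + 26)*(-17 - 20) = (1/101 + 26)*(-37) = (2627/101)*(-37) = -97199/101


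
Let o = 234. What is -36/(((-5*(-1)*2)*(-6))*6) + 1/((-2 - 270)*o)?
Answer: 31819/318240 ≈ 0.099984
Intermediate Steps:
-36/(((-5*(-1)*2)*(-6))*6) + 1/((-2 - 270)*o) = -36/(((-5*(-1)*2)*(-6))*6) + 1/(-2 - 270*234) = -36/(((5*2)*(-6))*6) + (1/234)/(-272) = -36/((10*(-6))*6) - 1/272*1/234 = -36/((-60*6)) - 1/63648 = -36/(-360) - 1/63648 = -36*(-1/360) - 1/63648 = ⅒ - 1/63648 = 31819/318240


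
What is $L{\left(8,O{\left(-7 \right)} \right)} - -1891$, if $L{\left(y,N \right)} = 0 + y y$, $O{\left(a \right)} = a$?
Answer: $1955$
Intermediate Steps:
$L{\left(y,N \right)} = y^{2}$ ($L{\left(y,N \right)} = 0 + y^{2} = y^{2}$)
$L{\left(8,O{\left(-7 \right)} \right)} - -1891 = 8^{2} - -1891 = 64 + 1891 = 1955$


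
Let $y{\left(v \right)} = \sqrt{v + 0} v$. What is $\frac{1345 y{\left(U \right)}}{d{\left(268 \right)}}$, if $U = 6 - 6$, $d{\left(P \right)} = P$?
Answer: $0$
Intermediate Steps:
$U = 0$ ($U = 6 - 6 = 0$)
$y{\left(v \right)} = v^{\frac{3}{2}}$ ($y{\left(v \right)} = \sqrt{v} v = v^{\frac{3}{2}}$)
$\frac{1345 y{\left(U \right)}}{d{\left(268 \right)}} = \frac{1345 \cdot 0^{\frac{3}{2}}}{268} = 1345 \cdot 0 \cdot \frac{1}{268} = 0 \cdot \frac{1}{268} = 0$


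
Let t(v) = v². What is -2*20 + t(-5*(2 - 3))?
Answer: -15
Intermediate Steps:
-2*20 + t(-5*(2 - 3)) = -2*20 + (-5*(2 - 3))² = -40 + (-5*(-1))² = -40 + 5² = -40 + 25 = -15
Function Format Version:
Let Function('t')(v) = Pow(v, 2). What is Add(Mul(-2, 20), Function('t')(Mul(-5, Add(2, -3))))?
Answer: -15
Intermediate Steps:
Add(Mul(-2, 20), Function('t')(Mul(-5, Add(2, -3)))) = Add(Mul(-2, 20), Pow(Mul(-5, Add(2, -3)), 2)) = Add(-40, Pow(Mul(-5, -1), 2)) = Add(-40, Pow(5, 2)) = Add(-40, 25) = -15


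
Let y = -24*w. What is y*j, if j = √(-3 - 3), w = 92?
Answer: -2208*I*√6 ≈ -5408.5*I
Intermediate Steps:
y = -2208 (y = -24*92 = -2208)
j = I*√6 (j = √(-6) = I*√6 ≈ 2.4495*I)
y*j = -2208*I*√6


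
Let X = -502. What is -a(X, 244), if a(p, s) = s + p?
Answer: 258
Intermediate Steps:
a(p, s) = p + s
-a(X, 244) = -(-502 + 244) = -1*(-258) = 258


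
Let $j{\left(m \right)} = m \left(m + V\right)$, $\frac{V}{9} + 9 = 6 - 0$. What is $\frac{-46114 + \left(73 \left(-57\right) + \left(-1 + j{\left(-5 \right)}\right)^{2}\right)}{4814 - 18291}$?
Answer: $\frac{24994}{13477} \approx 1.8546$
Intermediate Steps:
$V = -27$ ($V = -81 + 9 \left(6 - 0\right) = -81 + 9 \left(6 + 0\right) = -81 + 9 \cdot 6 = -81 + 54 = -27$)
$j{\left(m \right)} = m \left(-27 + m\right)$ ($j{\left(m \right)} = m \left(m - 27\right) = m \left(-27 + m\right)$)
$\frac{-46114 + \left(73 \left(-57\right) + \left(-1 + j{\left(-5 \right)}\right)^{2}\right)}{4814 - 18291} = \frac{-46114 + \left(73 \left(-57\right) + \left(-1 - 5 \left(-27 - 5\right)\right)^{2}\right)}{4814 - 18291} = \frac{-46114 - \left(4161 - \left(-1 - -160\right)^{2}\right)}{-13477} = \left(-46114 - \left(4161 - \left(-1 + 160\right)^{2}\right)\right) \left(- \frac{1}{13477}\right) = \left(-46114 - \left(4161 - 159^{2}\right)\right) \left(- \frac{1}{13477}\right) = \left(-46114 + \left(-4161 + 25281\right)\right) \left(- \frac{1}{13477}\right) = \left(-46114 + 21120\right) \left(- \frac{1}{13477}\right) = \left(-24994\right) \left(- \frac{1}{13477}\right) = \frac{24994}{13477}$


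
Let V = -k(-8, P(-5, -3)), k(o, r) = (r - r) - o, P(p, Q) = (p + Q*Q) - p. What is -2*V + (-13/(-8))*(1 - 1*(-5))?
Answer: 103/4 ≈ 25.750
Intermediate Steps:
P(p, Q) = Q² (P(p, Q) = (p + Q²) - p = Q²)
k(o, r) = -o (k(o, r) = 0 - o = -o)
V = -8 (V = -(-1)*(-8) = -1*8 = -8)
-2*V + (-13/(-8))*(1 - 1*(-5)) = -2*(-8) + (-13/(-8))*(1 - 1*(-5)) = 16 + (-13*(-⅛))*(1 + 5) = 16 + (13/8)*6 = 16 + 39/4 = 103/4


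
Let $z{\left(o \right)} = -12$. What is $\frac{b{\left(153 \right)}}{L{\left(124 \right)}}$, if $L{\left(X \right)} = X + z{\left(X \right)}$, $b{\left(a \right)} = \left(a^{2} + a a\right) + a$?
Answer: $\frac{46971}{112} \approx 419.38$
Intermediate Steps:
$b{\left(a \right)} = a + 2 a^{2}$ ($b{\left(a \right)} = \left(a^{2} + a^{2}\right) + a = 2 a^{2} + a = a + 2 a^{2}$)
$L{\left(X \right)} = -12 + X$ ($L{\left(X \right)} = X - 12 = -12 + X$)
$\frac{b{\left(153 \right)}}{L{\left(124 \right)}} = \frac{153 \left(1 + 2 \cdot 153\right)}{-12 + 124} = \frac{153 \left(1 + 306\right)}{112} = 153 \cdot 307 \cdot \frac{1}{112} = 46971 \cdot \frac{1}{112} = \frac{46971}{112}$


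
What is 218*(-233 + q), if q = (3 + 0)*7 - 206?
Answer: -91124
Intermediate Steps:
q = -185 (q = 3*7 - 206 = 21 - 206 = -185)
218*(-233 + q) = 218*(-233 - 185) = 218*(-418) = -91124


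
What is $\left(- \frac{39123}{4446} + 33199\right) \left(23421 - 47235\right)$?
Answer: $- \frac{195226683813}{247} \approx -7.9039 \cdot 10^{8}$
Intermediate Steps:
$\left(- \frac{39123}{4446} + 33199\right) \left(23421 - 47235\right) = \left(\left(-39123\right) \frac{1}{4446} + 33199\right) \left(-23814\right) = \left(- \frac{4347}{494} + 33199\right) \left(-23814\right) = \frac{16395959}{494} \left(-23814\right) = - \frac{195226683813}{247}$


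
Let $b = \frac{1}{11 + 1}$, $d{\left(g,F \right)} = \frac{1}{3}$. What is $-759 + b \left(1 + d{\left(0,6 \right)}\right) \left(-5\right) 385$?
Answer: $- \frac{8756}{9} \approx -972.89$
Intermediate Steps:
$d{\left(g,F \right)} = \frac{1}{3}$
$b = \frac{1}{12} \approx 0.083333$
$-759 + b \left(1 + d{\left(0,6 \right)}\right) \left(-5\right) 385 = -759 + \frac{1 + \frac{1}{3}}{12} \left(-5\right) 385 = -759 + \frac{1}{12} \cdot \frac{4}{3} \left(-5\right) 385 = -759 + \frac{1}{9} \left(-5\right) 385 = -759 - \frac{1925}{9} = - \frac{8756}{9}$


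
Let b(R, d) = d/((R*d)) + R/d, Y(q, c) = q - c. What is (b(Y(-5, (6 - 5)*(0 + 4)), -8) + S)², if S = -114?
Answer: 66178225/5184 ≈ 12766.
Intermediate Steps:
b(R, d) = 1/R + R/d (b(R, d) = d*(1/(R*d)) + R/d = 1/R + R/d)
(b(Y(-5, (6 - 5)*(0 + 4)), -8) + S)² = ((1/(-5 - (6 - 5)*(0 + 4)) + (-5 - (6 - 5)*(0 + 4))/(-8)) - 114)² = ((1/(-5 - 4) + (-5 - 4)*(-⅛)) - 114)² = ((1/(-9) - 9*(-⅛)) - 114)² = ((-⅑ + 9/8) - 114)² = (73/72 - 114)² = (-8135/72)² = 66178225/5184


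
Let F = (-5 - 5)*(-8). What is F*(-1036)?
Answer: -82880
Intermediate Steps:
F = 80 (F = -10*(-8) = 80)
F*(-1036) = 80*(-1036) = -82880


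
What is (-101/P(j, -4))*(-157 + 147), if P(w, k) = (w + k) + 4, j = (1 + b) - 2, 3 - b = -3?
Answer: 202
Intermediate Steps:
b = 6 (b = 3 - 1*(-3) = 3 + 3 = 6)
j = 5 (j = (1 + 6) - 2 = 7 - 2 = 5)
P(w, k) = 4 + k + w (P(w, k) = (k + w) + 4 = 4 + k + w)
(-101/P(j, -4))*(-157 + 147) = (-101/(4 - 4 + 5))*(-157 + 147) = -101/5*(-10) = 202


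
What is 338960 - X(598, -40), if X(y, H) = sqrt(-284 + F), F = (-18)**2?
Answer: 338960 - 2*sqrt(10) ≈ 3.3895e+5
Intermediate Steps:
F = 324
X(y, H) = 2*sqrt(10) (X(y, H) = sqrt(-284 + 324) = sqrt(40) = 2*sqrt(10))
338960 - X(598, -40) = 338960 - 2*sqrt(10)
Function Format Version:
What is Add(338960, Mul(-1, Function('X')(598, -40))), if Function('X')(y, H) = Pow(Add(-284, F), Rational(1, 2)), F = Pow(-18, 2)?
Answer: Add(338960, Mul(-2, Pow(10, Rational(1, 2)))) ≈ 3.3895e+5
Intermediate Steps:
F = 324
Function('X')(y, H) = Mul(2, Pow(10, Rational(1, 2))) (Function('X')(y, H) = Pow(Add(-284, 324), Rational(1, 2)) = Pow(40, Rational(1, 2)) = Mul(2, Pow(10, Rational(1, 2))))
Add(338960, Mul(-1, Function('X')(598, -40))) = Add(338960, Mul(-1, Mul(2, Pow(10, Rational(1, 2))))) = Add(338960, Mul(-2, Pow(10, Rational(1, 2))))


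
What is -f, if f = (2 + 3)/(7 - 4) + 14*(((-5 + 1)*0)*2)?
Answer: -5/3 ≈ -1.6667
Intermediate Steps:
f = 5/3 (f = 5/3 + 14*(-4*0*2) = 5*(1/3) + 14*(0*2) = 5/3 + 14*0 = 5/3 + 0 = 5/3 ≈ 1.6667)
-f = -1*5/3 = -5/3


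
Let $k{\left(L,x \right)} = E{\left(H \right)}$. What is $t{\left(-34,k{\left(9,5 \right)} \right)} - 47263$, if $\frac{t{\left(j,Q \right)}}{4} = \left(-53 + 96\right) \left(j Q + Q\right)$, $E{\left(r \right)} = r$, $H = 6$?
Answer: $-81319$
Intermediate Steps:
$k{\left(L,x \right)} = 6$
$t{\left(j,Q \right)} = 172 Q + 172 Q j$ ($t{\left(j,Q \right)} = 4 \left(-53 + 96\right) \left(j Q + Q\right) = 4 \cdot 43 \left(Q j + Q\right) = 4 \cdot 43 \left(Q + Q j\right) = 4 \left(43 Q + 43 Q j\right) = 172 Q + 172 Q j$)
$t{\left(-34,k{\left(9,5 \right)} \right)} - 47263 = 172 \cdot 6 \left(1 - 34\right) - 47263 = 172 \cdot 6 \left(-33\right) - 47263 = -34056 - 47263 = -81319$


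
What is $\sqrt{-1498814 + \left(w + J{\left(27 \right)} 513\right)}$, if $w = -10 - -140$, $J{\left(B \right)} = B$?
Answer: $i \sqrt{1484833} \approx 1218.5 i$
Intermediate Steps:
$w = 130$ ($w = -10 + 140 = 130$)
$\sqrt{-1498814 + \left(w + J{\left(27 \right)} 513\right)} = \sqrt{-1498814 + \left(130 + 27 \cdot 513\right)} = \sqrt{-1498814 + \left(130 + 13851\right)} = \sqrt{-1498814 + 13981} = \sqrt{-1484833} = i \sqrt{1484833}$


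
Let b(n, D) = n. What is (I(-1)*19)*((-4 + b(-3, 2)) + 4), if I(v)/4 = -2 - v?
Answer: 228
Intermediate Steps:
I(v) = -8 - 4*v (I(v) = 4*(-2 - v) = -8 - 4*v)
(I(-1)*19)*((-4 + b(-3, 2)) + 4) = ((-8 - 4*(-1))*19)*((-4 - 3) + 4) = ((-8 + 4)*19)*(-7 + 4) = -4*19*(-3) = -76*(-3) = 228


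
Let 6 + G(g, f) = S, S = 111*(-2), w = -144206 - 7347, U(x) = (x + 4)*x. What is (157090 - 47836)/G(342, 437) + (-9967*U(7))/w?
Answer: -2730465135/5759014 ≈ -474.12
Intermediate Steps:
U(x) = x*(4 + x) (U(x) = (4 + x)*x = x*(4 + x))
w = -151553
S = -222
G(g, f) = -228 (G(g, f) = -6 - 222 = -228)
(157090 - 47836)/G(342, 437) + (-9967*U(7))/w = (157090 - 47836)/(-228) - 69769*(4 + 7)/(-151553) = 109254*(-1/228) - 69769*11*(-1/151553) = -18209/38 - 9967*77*(-1/151553) = -18209/38 - 767459*(-1/151553) = -18209/38 + 767459/151553 = -2730465135/5759014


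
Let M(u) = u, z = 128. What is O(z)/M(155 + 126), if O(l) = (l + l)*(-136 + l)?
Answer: -2048/281 ≈ -7.2883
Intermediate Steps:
O(l) = 2*l*(-136 + l) (O(l) = (2*l)*(-136 + l) = 2*l*(-136 + l))
O(z)/M(155 + 126) = (2*128*(-136 + 128))/(155 + 126) = (2*128*(-8))/281 = -2048*1/281 = -2048/281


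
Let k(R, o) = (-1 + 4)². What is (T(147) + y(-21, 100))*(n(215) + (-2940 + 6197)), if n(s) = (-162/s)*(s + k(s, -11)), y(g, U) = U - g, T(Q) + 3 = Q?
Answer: 35190251/43 ≈ 8.1838e+5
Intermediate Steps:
T(Q) = -3 + Q
k(R, o) = 9 (k(R, o) = 3² = 9)
n(s) = -162*(9 + s)/s (n(s) = (-162/s)*(s + 9) = (-162/s)*(9 + s) = -162*(9 + s)/s)
(T(147) + y(-21, 100))*(n(215) + (-2940 + 6197)) = ((-3 + 147) + (100 - 1*(-21)))*((-162 - 1458/215) + (-2940 + 6197)) = (144 + (100 + 21))*((-162 - 1458*1/215) + 3257) = (144 + 121)*((-162 - 1458/215) + 3257) = 265*(-36288/215 + 3257) = 265*(663967/215) = 35190251/43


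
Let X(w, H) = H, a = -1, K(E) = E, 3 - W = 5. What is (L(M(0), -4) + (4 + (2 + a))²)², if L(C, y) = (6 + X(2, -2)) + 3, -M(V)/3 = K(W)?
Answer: 1024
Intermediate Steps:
W = -2 (W = 3 - 1*5 = 3 - 5 = -2)
M(V) = 6 (M(V) = -3*(-2) = 6)
L(C, y) = 7 (L(C, y) = (6 - 2) + 3 = 4 + 3 = 7)
(L(M(0), -4) + (4 + (2 + a))²)² = (7 + (4 + (2 - 1))²)² = (7 + (4 + 1)²)² = (7 + 5²)² = (7 + 25)² = 32² = 1024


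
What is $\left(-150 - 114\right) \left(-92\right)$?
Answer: $24288$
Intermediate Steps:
$\left(-150 - 114\right) \left(-92\right) = \left(-264\right) \left(-92\right) = 24288$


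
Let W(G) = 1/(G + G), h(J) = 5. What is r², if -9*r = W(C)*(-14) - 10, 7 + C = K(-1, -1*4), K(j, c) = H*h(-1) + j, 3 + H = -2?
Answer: 104329/88209 ≈ 1.1827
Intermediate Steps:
H = -5 (H = -3 - 2 = -5)
K(j, c) = -25 + j (K(j, c) = -5*5 + j = -25 + j)
C = -33 (C = -7 + (-25 - 1) = -7 - 26 = -33)
W(G) = 1/(2*G)
r = 323/297 (r = -(((½)/(-33))*(-14) - 10)/9 = -(((½)*(-1/33))*(-14) - 10)/9 = -(-1/66*(-14) - 10)/9 = -(7/33 - 10)/9 = -⅑*(-323/33) = 323/297 ≈ 1.0875)
r² = (323/297)² = 104329/88209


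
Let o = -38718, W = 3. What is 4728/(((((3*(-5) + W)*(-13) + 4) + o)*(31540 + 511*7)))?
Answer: -2364/677020643 ≈ -3.4918e-6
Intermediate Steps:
4728/(((((3*(-5) + W)*(-13) + 4) + o)*(31540 + 511*7))) = 4728/(((((3*(-5) + 3)*(-13) + 4) - 38718)*(31540 + 511*7))) = 4728/(((((-15 + 3)*(-13) + 4) - 38718)*(31540 + 3577))) = 4728/((((-12*(-13) + 4) - 38718)*35117)) = 4728/((((156 + 4) - 38718)*35117)) = 4728/(((160 - 38718)*35117)) = 4728/((-38558*35117)) = 4728/(-1354041286) = 4728*(-1/1354041286) = -2364/677020643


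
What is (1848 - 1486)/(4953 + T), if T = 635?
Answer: 181/2794 ≈ 0.064782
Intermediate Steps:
(1848 - 1486)/(4953 + T) = (1848 - 1486)/(4953 + 635) = 362/5588 = 362*(1/5588) = 181/2794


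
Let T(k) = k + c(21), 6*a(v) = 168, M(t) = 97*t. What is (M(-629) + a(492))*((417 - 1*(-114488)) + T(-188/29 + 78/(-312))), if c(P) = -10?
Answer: -812749473415/116 ≈ -7.0065e+9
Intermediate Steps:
a(v) = 28 (a(v) = (1/6)*168 = 28)
T(k) = -10 + k (T(k) = k - 10 = -10 + k)
(M(-629) + a(492))*((417 - 1*(-114488)) + T(-188/29 + 78/(-312))) = (97*(-629) + 28)*((417 - 1*(-114488)) + (-10 + (-188/29 + 78/(-312)))) = (-61013 + 28)*((417 + 114488) + (-10 + (-188*1/29 + 78*(-1/312)))) = -60985*(114905 + (-10 + (-188/29 - 1/4))) = -60985*(114905 + (-10 - 781/116)) = -60985*(114905 - 1941/116) = -60985*13327039/116 = -812749473415/116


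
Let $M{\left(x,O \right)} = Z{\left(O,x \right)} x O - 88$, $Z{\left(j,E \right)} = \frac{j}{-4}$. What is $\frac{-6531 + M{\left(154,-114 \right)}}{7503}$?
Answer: $- \frac{12365}{183} \approx -67.568$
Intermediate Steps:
$Z{\left(j,E \right)} = - \frac{j}{4}$ ($Z{\left(j,E \right)} = j \left(- \frac{1}{4}\right) = - \frac{j}{4}$)
$M{\left(x,O \right)} = -88 - \frac{x O^{2}}{4}$ ($M{\left(x,O \right)} = - \frac{O}{4} x O - 88 = - \frac{O x}{4} O - 88 = - \frac{x O^{2}}{4} - 88 = -88 - \frac{x O^{2}}{4}$)
$\frac{-6531 + M{\left(154,-114 \right)}}{7503} = \frac{-6531 - \left(88 + \frac{77 \left(-114\right)^{2}}{2}\right)}{7503} = \left(-6531 - \left(88 + \frac{77}{2} \cdot 12996\right)\right) \frac{1}{7503} = \left(-6531 - 500434\right) \frac{1}{7503} = \left(-506965\right) \frac{1}{7503} = - \frac{12365}{183}$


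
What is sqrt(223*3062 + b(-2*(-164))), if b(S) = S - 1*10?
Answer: 2*sqrt(170786) ≈ 826.53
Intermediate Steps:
b(S) = -10 + S (b(S) = S - 10 = -10 + S)
sqrt(223*3062 + b(-2*(-164))) = sqrt(223*3062 + (-10 - 2*(-164))) = sqrt(682826 + (-10 + 328)) = sqrt(682826 + 318) = sqrt(683144) = 2*sqrt(170786)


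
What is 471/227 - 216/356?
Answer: 29661/20203 ≈ 1.4681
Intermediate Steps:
471/227 - 216/356 = 471*(1/227) - 216*1/356 = 471/227 - 54/89 = 29661/20203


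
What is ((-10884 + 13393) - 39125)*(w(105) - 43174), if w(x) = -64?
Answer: 1583202608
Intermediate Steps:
((-10884 + 13393) - 39125)*(w(105) - 43174) = ((-10884 + 13393) - 39125)*(-64 - 43174) = (2509 - 39125)*(-43238) = -36616*(-43238) = 1583202608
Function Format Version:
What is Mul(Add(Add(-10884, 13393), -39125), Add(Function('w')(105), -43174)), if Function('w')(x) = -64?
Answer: 1583202608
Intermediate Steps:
Mul(Add(Add(-10884, 13393), -39125), Add(Function('w')(105), -43174)) = Mul(Add(Add(-10884, 13393), -39125), Add(-64, -43174)) = Mul(Add(2509, -39125), -43238) = Mul(-36616, -43238) = 1583202608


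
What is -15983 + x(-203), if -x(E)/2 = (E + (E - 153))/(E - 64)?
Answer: -4268579/267 ≈ -15987.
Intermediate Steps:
x(E) = -2*(-153 + 2*E)/(-64 + E) (x(E) = -2*(E + (E - 153))/(E - 64) = -2*(E + (-153 + E))/(-64 + E) = -2*(-153 + 2*E)/(-64 + E))
-15983 + x(-203) = -15983 + 2*(153 - 2*(-203))/(-64 - 203) = -15983 + 2*(153 + 406)/(-267) = -15983 + 2*(-1/267)*559 = -15983 - 1118/267 = -4268579/267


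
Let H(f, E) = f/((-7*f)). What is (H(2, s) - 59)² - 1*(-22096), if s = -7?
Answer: 1254100/49 ≈ 25594.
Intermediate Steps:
H(f, E) = -⅐ (H(f, E) = f*(-1/(7*f)) = -⅐)
(H(2, s) - 59)² - 1*(-22096) = (-⅐ - 59)² - 1*(-22096) = (-414/7)² + 22096 = 171396/49 + 22096 = 1254100/49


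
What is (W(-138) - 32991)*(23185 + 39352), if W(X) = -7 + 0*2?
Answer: -2063595926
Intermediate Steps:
W(X) = -7 (W(X) = -7 + 0 = -7)
(W(-138) - 32991)*(23185 + 39352) = (-7 - 32991)*(23185 + 39352) = -32998*62537 = -2063595926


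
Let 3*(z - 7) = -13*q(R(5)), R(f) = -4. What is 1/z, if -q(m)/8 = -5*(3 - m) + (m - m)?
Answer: -3/3619 ≈ -0.00082896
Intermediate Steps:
q(m) = 120 - 40*m (q(m) = -8*(-5*(3 - m) + (m - m)) = -8*((-15 + 5*m) + 0) = -8*(-15 + 5*m) = 120 - 40*m)
z = -3619/3 (z = 7 + (-13*(120 - 40*(-4)))/3 = 7 + (-13*(120 + 160))/3 = 7 + (-13*280)/3 = 7 + (⅓)*(-3640) = 7 - 3640/3 = -3619/3 ≈ -1206.3)
1/z = 1/(-3619/3) = -3/3619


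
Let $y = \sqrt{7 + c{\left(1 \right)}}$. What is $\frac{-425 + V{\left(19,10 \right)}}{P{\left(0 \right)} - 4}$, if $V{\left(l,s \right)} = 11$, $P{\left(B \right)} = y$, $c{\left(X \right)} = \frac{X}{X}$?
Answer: $207 + \frac{207 \sqrt{2}}{2} \approx 353.37$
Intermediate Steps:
$c{\left(X \right)} = 1$
$y = 2 \sqrt{2}$ ($y = \sqrt{7 + 1} = \sqrt{8} = 2 \sqrt{2} \approx 2.8284$)
$P{\left(B \right)} = 2 \sqrt{2}$
$\frac{-425 + V{\left(19,10 \right)}}{P{\left(0 \right)} - 4} = \frac{-425 + 11}{2 \sqrt{2} - 4} = - \frac{414}{-4 + 2 \sqrt{2}}$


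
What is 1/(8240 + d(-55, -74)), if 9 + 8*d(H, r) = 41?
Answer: 1/8244 ≈ 0.00012130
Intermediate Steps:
d(H, r) = 4 (d(H, r) = -9/8 + (1/8)*41 = -9/8 + 41/8 = 4)
1/(8240 + d(-55, -74)) = 1/(8240 + 4) = 1/8244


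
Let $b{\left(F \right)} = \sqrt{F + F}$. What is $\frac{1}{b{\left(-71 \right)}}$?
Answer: $- \frac{i \sqrt{142}}{142} \approx - 0.083918 i$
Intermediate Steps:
$b{\left(F \right)} = \sqrt{2} \sqrt{F}$ ($b{\left(F \right)} = \sqrt{2 F} = \sqrt{2} \sqrt{F}$)
$\frac{1}{b{\left(-71 \right)}} = \frac{1}{\sqrt{2} \sqrt{-71}} = \frac{1}{\sqrt{2} i \sqrt{71}} = \frac{1}{i \sqrt{142}} = - \frac{i \sqrt{142}}{142}$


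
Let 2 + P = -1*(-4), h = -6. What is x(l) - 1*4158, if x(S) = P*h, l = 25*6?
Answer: -4170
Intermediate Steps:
P = 2 (P = -2 - 1*(-4) = -2 + 4 = 2)
l = 150
x(S) = -12 (x(S) = 2*(-6) = -12)
x(l) - 1*4158 = -12 - 1*4158 = -12 - 4158 = -4170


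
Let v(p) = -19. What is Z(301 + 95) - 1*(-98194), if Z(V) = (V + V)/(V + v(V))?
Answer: 37019930/377 ≈ 98196.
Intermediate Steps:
Z(V) = 2*V/(-19 + V) (Z(V) = (V + V)/(V - 19) = (2*V)/(-19 + V) = 2*V/(-19 + V))
Z(301 + 95) - 1*(-98194) = 2*(301 + 95)/(-19 + (301 + 95)) - 1*(-98194) = 2*396/(-19 + 396) + 98194 = 2*396/377 + 98194 = 2*396*(1/377) + 98194 = 792/377 + 98194 = 37019930/377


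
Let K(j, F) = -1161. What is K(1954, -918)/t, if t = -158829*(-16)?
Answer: -387/847088 ≈ -0.00045686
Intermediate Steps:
t = 2541264
K(1954, -918)/t = -1161/2541264 = -1161*1/2541264 = -387/847088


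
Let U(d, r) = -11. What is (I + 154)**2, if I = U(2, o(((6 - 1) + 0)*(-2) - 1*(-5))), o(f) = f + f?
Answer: 20449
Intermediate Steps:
o(f) = 2*f
I = -11
(I + 154)**2 = (-11 + 154)**2 = 143**2 = 20449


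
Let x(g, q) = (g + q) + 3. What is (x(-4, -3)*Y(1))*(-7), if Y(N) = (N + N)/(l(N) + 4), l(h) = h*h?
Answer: 56/5 ≈ 11.200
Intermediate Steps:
x(g, q) = 3 + g + q
l(h) = h²
Y(N) = 2*N/(4 + N²) (Y(N) = (N + N)/(N² + 4) = (2*N)/(4 + N²) = 2*N/(4 + N²))
(x(-4, -3)*Y(1))*(-7) = ((3 - 4 - 3)*(2*1/(4 + 1²)))*(-7) = -8/(4 + 1)*(-7) = -8/5*(-7) = 56/5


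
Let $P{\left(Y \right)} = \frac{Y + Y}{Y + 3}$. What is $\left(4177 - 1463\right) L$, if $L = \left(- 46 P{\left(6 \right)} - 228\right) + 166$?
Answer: $- \frac{1004180}{3} \approx -3.3473 \cdot 10^{5}$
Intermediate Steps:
$P{\left(Y \right)} = \frac{2 Y}{3 + Y}$
$L = - \frac{370}{3}$ ($L = \left(- 46 \cdot 2 \cdot 6 \frac{1}{3 + 6} - 228\right) + 166 = \left(- 46 \cdot 2 \cdot 6 \cdot \frac{1}{9} - 228\right) + 166 = \left(\left(-46\right) \frac{4}{3} - 228\right) + 166 = \left(- \frac{184}{3} - 228\right) + 166 = - \frac{868}{3} + 166 = - \frac{370}{3} \approx -123.33$)
$\left(4177 - 1463\right) L = \left(4177 - 1463\right) \left(- \frac{370}{3}\right) = 2714 \left(- \frac{370}{3}\right) = - \frac{1004180}{3}$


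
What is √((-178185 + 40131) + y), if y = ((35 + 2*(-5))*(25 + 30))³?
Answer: √2599471321 ≈ 50985.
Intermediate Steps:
y = 2599609375 (y = ((35 - 10)*55)³ = (25*55)³ = 1375³ = 2599609375)
√((-178185 + 40131) + y) = √((-178185 + 40131) + 2599609375) = √(-138054 + 2599609375) = √2599471321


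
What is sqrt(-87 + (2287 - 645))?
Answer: sqrt(1555) ≈ 39.433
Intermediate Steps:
sqrt(-87 + (2287 - 645)) = sqrt(-87 + 1642) = sqrt(1555)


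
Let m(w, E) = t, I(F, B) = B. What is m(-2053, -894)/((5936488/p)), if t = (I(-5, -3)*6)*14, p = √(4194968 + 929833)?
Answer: -63*√5124801/1484122 ≈ -0.096097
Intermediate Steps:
p = √5124801 ≈ 2263.8
t = -252 (t = -3*6*14 = -18*14 = -252)
m(w, E) = -252
m(-2053, -894)/((5936488/p)) = -252*√5124801/5936488 = -63*√5124801/1484122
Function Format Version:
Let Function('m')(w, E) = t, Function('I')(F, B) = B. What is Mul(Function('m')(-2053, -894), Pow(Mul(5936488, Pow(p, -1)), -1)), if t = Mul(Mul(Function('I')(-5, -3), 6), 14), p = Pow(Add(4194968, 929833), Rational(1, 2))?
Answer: Mul(Rational(-63, 1484122), Pow(5124801, Rational(1, 2))) ≈ -0.096097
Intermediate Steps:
p = Pow(5124801, Rational(1, 2)) ≈ 2263.8
t = -252 (t = Mul(Mul(-3, 6), 14) = Mul(-18, 14) = -252)
Function('m')(w, E) = -252
Mul(Function('m')(-2053, -894), Pow(Mul(5936488, Pow(p, -1)), -1)) = Mul(-252, Pow(Mul(5936488, Pow(Pow(5124801, Rational(1, 2)), -1)), -1)) = Mul(-252, Pow(Mul(5936488, Mul(Rational(1, 5124801), Pow(5124801, Rational(1, 2)))), -1)) = Mul(-252, Pow(Mul(Rational(5936488, 5124801), Pow(5124801, Rational(1, 2))), -1)) = Mul(-252, Mul(Rational(1, 5936488), Pow(5124801, Rational(1, 2)))) = Mul(Rational(-63, 1484122), Pow(5124801, Rational(1, 2)))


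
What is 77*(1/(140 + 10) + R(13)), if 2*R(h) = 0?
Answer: 77/150 ≈ 0.51333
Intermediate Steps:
R(h) = 0 (R(h) = (½)*0 = 0)
77*(1/(140 + 10) + R(13)) = 77*(1/(140 + 10) + 0) = 77*(1/150 + 0) = 77*(1/150) = 77/150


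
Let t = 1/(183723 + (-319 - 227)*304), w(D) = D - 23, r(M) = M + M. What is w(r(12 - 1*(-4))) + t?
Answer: 159652/17739 ≈ 9.0001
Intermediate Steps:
r(M) = 2*M
w(D) = -23 + D
t = 1/17739 (t = 1/(183723 - 546*304) = 1/(183723 - 165984) = 1/17739 ≈ 5.6373e-5)
w(r(12 - 1*(-4))) + t = (-23 + 2*(12 - 1*(-4))) + 1/17739 = (-23 + 2*(12 + 4)) + 1/17739 = (-23 + 2*16) + 1/17739 = (-23 + 32) + 1/17739 = 9 + 1/17739 = 159652/17739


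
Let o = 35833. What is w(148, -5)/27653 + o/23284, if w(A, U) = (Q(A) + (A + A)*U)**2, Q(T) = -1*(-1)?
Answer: 51923266193/643872452 ≈ 80.642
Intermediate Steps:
Q(T) = 1
w(A, U) = (1 + 2*A*U)**2 (w(A, U) = (1 + (A + A)*U)**2 = (1 + (2*A)*U)**2 = (1 + 2*A*U)**2)
w(148, -5)/27653 + o/23284 = (1 + 2*148*(-5))**2/27653 + 35833/23284 = (1 - 1480)**2*(1/27653) + 35833*(1/23284) = (-1479)**2*(1/27653) + 35833/23284 = 2187441*(1/27653) + 35833/23284 = 2187441/27653 + 35833/23284 = 51923266193/643872452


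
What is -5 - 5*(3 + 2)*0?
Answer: -5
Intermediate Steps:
-5 - 5*(3 + 2)*0 = -5 - 5*5*0 = -5 - 25*0 = -5 + 0 = -5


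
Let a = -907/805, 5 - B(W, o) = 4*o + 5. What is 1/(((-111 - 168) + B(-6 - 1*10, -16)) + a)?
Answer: -805/173982 ≈ -0.0046269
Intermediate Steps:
B(W, o) = -4*o (B(W, o) = 5 - (4*o + 5) = 5 - (5 + 4*o) = 5 + (-5 - 4*o) = -4*o)
a = -907/805 (a = -907*1/805 = -907/805 ≈ -1.1267)
1/(((-111 - 168) + B(-6 - 1*10, -16)) + a) = 1/(((-111 - 168) - 4*(-16)) - 907/805) = 1/((-279 + 64) - 907/805) = 1/(-215 - 907/805) = 1/(-173982/805) = -805/173982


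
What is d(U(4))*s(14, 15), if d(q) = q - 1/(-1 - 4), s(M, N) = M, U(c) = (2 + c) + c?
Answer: 714/5 ≈ 142.80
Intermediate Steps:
U(c) = 2 + 2*c
d(q) = 1/5 + q (d(q) = q - 1/(-5) = q - 1*(-1/5) = q + 1/5 = 1/5 + q)
d(U(4))*s(14, 15) = (1/5 + (2 + 2*4))*14 = (1/5 + (2 + 8))*14 = (1/5 + 10)*14 = (51/5)*14 = 714/5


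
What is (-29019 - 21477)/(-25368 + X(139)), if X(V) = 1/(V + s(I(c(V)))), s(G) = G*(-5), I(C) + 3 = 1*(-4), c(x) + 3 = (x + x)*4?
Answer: 8786304/4414031 ≈ 1.9905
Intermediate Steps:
c(x) = -3 + 8*x (c(x) = -3 + (x + x)*4 = -3 + (2*x)*4 = -3 + 8*x)
I(C) = -7 (I(C) = -3 + 1*(-4) = -3 - 4 = -7)
s(G) = -5*G
X(V) = 1/(35 + V) (X(V) = 1/(V - 5*(-7)) = 1/(V + 35) = 1/(35 + V))
(-29019 - 21477)/(-25368 + X(139)) = (-29019 - 21477)/(-25368 + 1/(35 + 139)) = -50496/(-25368 + 1/174) = -50496/(-4414031/174) = -50496*(-174/4414031) = 8786304/4414031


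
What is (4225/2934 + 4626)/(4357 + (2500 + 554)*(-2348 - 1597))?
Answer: -13576909/35336136582 ≈ -0.00038422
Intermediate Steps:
(4225/2934 + 4626)/(4357 + (2500 + 554)*(-2348 - 1597)) = (4225*(1/2934) + 4626)/(4357 + 3054*(-3945)) = (4225/2934 + 4626)/(4357 - 12048030) = (13576909/2934)/(-12043673) = (13576909/2934)*(-1/12043673) = -13576909/35336136582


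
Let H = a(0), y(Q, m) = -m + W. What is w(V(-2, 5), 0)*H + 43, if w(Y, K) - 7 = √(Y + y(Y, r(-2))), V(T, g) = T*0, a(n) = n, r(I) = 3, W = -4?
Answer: 43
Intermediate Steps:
y(Q, m) = -4 - m (y(Q, m) = -m - 4 = -4 - m)
V(T, g) = 0
w(Y, K) = 7 + √(-7 + Y) (w(Y, K) = 7 + √(Y + (-4 - 1*3)) = 7 + √(Y + (-4 - 3)) = 7 + √(Y - 7) = 7 + √(-7 + Y))
H = 0
w(V(-2, 5), 0)*H + 43 = (7 + √(-7 + 0))*0 + 43 = (7 + √(-7))*0 + 43 = (7 + I*√7)*0 + 43 = 0 + 43 = 43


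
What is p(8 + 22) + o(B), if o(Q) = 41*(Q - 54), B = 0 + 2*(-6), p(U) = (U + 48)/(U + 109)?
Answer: -376056/139 ≈ -2705.4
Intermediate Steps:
p(U) = (48 + U)/(109 + U)
B = -12 (B = 0 - 12 = -12)
o(Q) = -2214 + 41*Q (o(Q) = 41*(-54 + Q) = -2214 + 41*Q)
p(8 + 22) + o(B) = (48 + (8 + 22))/(109 + (8 + 22)) + (-2214 + 41*(-12)) = (48 + 30)/(109 + 30) + (-2214 - 492) = 78/139 - 2706 = -376056/139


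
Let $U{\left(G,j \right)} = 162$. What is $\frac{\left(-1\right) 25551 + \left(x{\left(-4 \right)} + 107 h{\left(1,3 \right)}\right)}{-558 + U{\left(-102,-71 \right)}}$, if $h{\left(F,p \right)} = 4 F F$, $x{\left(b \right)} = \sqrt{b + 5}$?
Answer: $\frac{4187}{66} \approx 63.439$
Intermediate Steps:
$x{\left(b \right)} = \sqrt{5 + b}$
$h{\left(F,p \right)} = 4 F^{2}$
$\frac{\left(-1\right) 25551 + \left(x{\left(-4 \right)} + 107 h{\left(1,3 \right)}\right)}{-558 + U{\left(-102,-71 \right)}} = \frac{\left(-1\right) 25551 + \left(\sqrt{5 - 4} + 107 \cdot 4 \cdot 1^{2}\right)}{-558 + 162} = \frac{-25551 + \left(\sqrt{1} + 107 \cdot 4 \cdot 1\right)}{-396} = \left(-25551 + \left(1 + 107 \cdot 4\right)\right) \left(- \frac{1}{396}\right) = \left(-25551 + \left(1 + 428\right)\right) \left(- \frac{1}{396}\right) = \left(-25551 + 429\right) \left(- \frac{1}{396}\right) = \left(-25122\right) \left(- \frac{1}{396}\right) = \frac{4187}{66}$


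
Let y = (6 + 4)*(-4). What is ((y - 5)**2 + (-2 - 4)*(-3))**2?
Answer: 4173849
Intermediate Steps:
y = -40 (y = 10*(-4) = -40)
((y - 5)**2 + (-2 - 4)*(-3))**2 = ((-40 - 5)**2 + (-2 - 4)*(-3))**2 = ((-45)**2 - 6*(-3))**2 = (2025 + 18)**2 = 2043**2 = 4173849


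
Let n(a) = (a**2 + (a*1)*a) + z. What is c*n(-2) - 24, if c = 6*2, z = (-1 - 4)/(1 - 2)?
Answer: 132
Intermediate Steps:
z = 5 (z = -5/(-1) = -5*(-1) = 5)
c = 12
n(a) = 5 + 2*a**2 (n(a) = (a**2 + (a*1)*a) + 5 = (a**2 + a*a) + 5 = (a**2 + a**2) + 5 = 2*a**2 + 5 = 5 + 2*a**2)
c*n(-2) - 24 = 12*(5 + 2*(-2)**2) - 24 = 12*(5 + 2*4) - 24 = 12*(5 + 8) - 24 = 12*13 - 24 = 156 - 24 = 132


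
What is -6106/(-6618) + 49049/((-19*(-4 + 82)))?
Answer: -1348535/41914 ≈ -32.174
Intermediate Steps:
-6106/(-6618) + 49049/((-19*(-4 + 82))) = -6106*(-1/6618) + 49049/((-19*78)) = 3053/3309 + 49049/(-1482) = 3053/3309 + 49049*(-1/1482) = 3053/3309 - 3773/114 = -1348535/41914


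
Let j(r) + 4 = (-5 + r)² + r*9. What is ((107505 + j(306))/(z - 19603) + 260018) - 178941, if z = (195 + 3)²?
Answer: 1589391133/19601 ≈ 81087.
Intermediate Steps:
z = 39204 (z = 198² = 39204)
j(r) = -4 + (-5 + r)² + 9*r (j(r) = -4 + ((-5 + r)² + r*9) = -4 + ((-5 + r)² + 9*r) = -4 + (-5 + r)² + 9*r)
((107505 + j(306))/(z - 19603) + 260018) - 178941 = ((107505 + (21 + 306² - 1*306))/(39204 - 19603) + 260018) - 178941 = ((107505 + (21 + 93636 - 306))/19601 + 260018) - 178941 = ((107505 + 93351)*(1/19601) + 260018) - 178941 = (200856*(1/19601) + 260018) - 178941 = (200856/19601 + 260018) - 178941 = 5096813674/19601 - 178941 = 1589391133/19601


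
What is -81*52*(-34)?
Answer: 143208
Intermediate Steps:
-81*52*(-34) = -4212*(-34) = 143208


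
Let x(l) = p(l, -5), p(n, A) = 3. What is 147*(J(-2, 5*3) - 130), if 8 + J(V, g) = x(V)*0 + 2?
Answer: -19992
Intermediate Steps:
x(l) = 3
J(V, g) = -6 (J(V, g) = -8 + (3*0 + 2) = -8 + (0 + 2) = -8 + 2 = -6)
147*(J(-2, 5*3) - 130) = 147*(-6 - 130) = 147*(-136) = -19992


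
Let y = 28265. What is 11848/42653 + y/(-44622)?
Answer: -676905589/1903262166 ≈ -0.35566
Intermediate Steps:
11848/42653 + y/(-44622) = 11848/42653 + 28265/(-44622) = 11848*(1/42653) + 28265*(-1/44622) = 11848/42653 - 28265/44622 = -676905589/1903262166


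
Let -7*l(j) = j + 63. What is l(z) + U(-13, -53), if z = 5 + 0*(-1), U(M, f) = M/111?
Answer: -7639/777 ≈ -9.8314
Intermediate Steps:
U(M, f) = M/111 (U(M, f) = M*(1/111) = M/111)
z = 5 (z = 5 + 0 = 5)
l(j) = -9 - j/7 (l(j) = -(j + 63)/7 = -(63 + j)/7 = -9 - j/7)
l(z) + U(-13, -53) = (-9 - 1/7*5) + (1/111)*(-13) = (-9 - 5/7) - 13/111 = -68/7 - 13/111 = -7639/777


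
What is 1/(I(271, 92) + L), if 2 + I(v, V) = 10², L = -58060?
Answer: -1/57962 ≈ -1.7253e-5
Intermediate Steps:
I(v, V) = 98 (I(v, V) = -2 + 10² = -2 + 100 = 98)
1/(I(271, 92) + L) = 1/(98 - 58060) = 1/(-57962) = -1/57962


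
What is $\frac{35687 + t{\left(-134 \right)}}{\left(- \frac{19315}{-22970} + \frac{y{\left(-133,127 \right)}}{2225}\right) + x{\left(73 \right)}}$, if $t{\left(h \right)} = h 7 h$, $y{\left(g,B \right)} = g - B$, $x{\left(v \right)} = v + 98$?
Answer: $\frac{329911931070}{351060577} \approx 939.76$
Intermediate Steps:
$x{\left(v \right)} = 98 + v$
$t{\left(h \right)} = 7 h^{2}$ ($t{\left(h \right)} = 7 h h = 7 h^{2}$)
$\frac{35687 + t{\left(-134 \right)}}{\left(- \frac{19315}{-22970} + \frac{y{\left(-133,127 \right)}}{2225}\right) + x{\left(73 \right)}} = \frac{35687 + 7 \left(-134\right)^{2}}{\left(- \frac{19315}{-22970} + \frac{-133 - 127}{2225}\right) + \left(98 + 73\right)} = \frac{35687 + 7 \cdot 17956}{\left(\left(-19315\right) \left(- \frac{1}{22970}\right) + \left(-133 - 127\right) \frac{1}{2225}\right) + 171} = \frac{35687 + 125692}{\left(\frac{3863}{4594} - \frac{52}{445}\right) + 171} = \frac{161379}{\left(\frac{3863}{4594} - \frac{52}{445}\right) + 171} = \frac{161379}{\frac{1480147}{2044330} + 171} = \frac{161379}{\frac{351060577}{2044330}} = 161379 \cdot \frac{2044330}{351060577} = \frac{329911931070}{351060577}$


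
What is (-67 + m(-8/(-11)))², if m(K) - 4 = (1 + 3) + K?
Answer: 410881/121 ≈ 3395.7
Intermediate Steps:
m(K) = 8 + K (m(K) = 4 + ((1 + 3) + K) = 4 + (4 + K) = 8 + K)
(-67 + m(-8/(-11)))² = (-67 + (8 - 8/(-11)))² = (-67 + (8 - 8*(-1/11)))² = (-67 + (8 + 8/11))² = (-67 + 96/11)² = (-641/11)² = 410881/121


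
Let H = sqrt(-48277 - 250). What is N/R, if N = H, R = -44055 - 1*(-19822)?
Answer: -I*sqrt(48527)/24233 ≈ -0.0090904*I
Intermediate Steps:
R = -24233 (R = -44055 + 19822 = -24233)
H = I*sqrt(48527) (H = sqrt(-48527) = I*sqrt(48527) ≈ 220.29*I)
N = I*sqrt(48527) ≈ 220.29*I
N/R = (I*sqrt(48527))/(-24233) = (I*sqrt(48527))*(-1/24233) = -I*sqrt(48527)/24233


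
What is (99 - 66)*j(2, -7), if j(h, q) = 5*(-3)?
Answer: -495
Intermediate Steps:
j(h, q) = -15
(99 - 66)*j(2, -7) = (99 - 66)*(-15) = 33*(-15) = -495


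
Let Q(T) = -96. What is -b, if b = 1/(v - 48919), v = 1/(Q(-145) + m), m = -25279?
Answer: 25375/1241319626 ≈ 2.0442e-5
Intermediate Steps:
v = -1/25375 (v = 1/(-96 - 25279) = 1/(-25375) = -1/25375 ≈ -3.9409e-5)
b = -25375/1241319626 (b = 1/(-1/25375 - 48919) = 1/(-1241319626/25375) = -25375/1241319626 ≈ -2.0442e-5)
-b = -1*(-25375/1241319626) = 25375/1241319626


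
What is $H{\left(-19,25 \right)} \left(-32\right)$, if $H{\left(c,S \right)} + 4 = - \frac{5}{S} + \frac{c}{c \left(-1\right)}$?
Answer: $\frac{832}{5} \approx 166.4$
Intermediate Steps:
$H{\left(c,S \right)} = -5 - \frac{5}{S}$ ($H{\left(c,S \right)} = -4 + \left(- \frac{5}{S} + \frac{c}{c \left(-1\right)}\right) = -4 + \left(- \frac{5}{S} + \frac{c}{\left(-1\right) c}\right) = -4 + \left(- \frac{5}{S} + c \left(- \frac{1}{c}\right)\right) = -4 - \left(1 + \frac{5}{S}\right) = -5 - \frac{5}{S}$)
$H{\left(-19,25 \right)} \left(-32\right) = \left(-5 - \frac{5}{25}\right) \left(-32\right) = \left(-5 - \frac{1}{5}\right) \left(-32\right) = \left(- \frac{26}{5}\right) \left(-32\right) = \frac{832}{5}$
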